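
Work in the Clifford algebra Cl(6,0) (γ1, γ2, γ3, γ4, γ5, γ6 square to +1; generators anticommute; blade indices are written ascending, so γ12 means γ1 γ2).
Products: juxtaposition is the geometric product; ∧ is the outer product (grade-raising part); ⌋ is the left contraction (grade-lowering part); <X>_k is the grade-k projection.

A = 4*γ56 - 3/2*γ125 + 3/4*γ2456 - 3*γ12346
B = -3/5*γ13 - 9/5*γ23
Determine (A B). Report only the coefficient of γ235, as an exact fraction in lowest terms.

step 1: 27/10*γ135 - 27/5*γ146 - 9/10*γ235 + 9/5*γ246 - 12/5*γ1356 - 36/5*γ2356 - 27/20*γ3456 + 9/20*γ123456
Answer: -9/10


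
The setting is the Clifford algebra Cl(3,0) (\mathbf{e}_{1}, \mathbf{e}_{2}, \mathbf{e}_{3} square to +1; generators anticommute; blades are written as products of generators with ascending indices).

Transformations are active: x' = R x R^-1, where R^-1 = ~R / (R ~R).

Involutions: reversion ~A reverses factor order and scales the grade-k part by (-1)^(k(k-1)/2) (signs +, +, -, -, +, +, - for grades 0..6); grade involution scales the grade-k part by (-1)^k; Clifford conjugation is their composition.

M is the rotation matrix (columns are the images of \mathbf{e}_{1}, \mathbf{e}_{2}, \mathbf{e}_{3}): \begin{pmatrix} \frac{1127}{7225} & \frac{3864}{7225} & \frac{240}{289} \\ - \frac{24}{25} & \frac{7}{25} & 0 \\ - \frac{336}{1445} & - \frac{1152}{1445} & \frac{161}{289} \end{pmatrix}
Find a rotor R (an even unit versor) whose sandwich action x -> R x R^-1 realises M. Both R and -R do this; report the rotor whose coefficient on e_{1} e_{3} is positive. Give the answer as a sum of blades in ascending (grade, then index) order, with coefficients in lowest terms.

Method: write R = a + b12*e_{1} e_{2} + b13*e_{1} e_{3} + b23*e_{2} e_{3} with a^2 + b12^2 + b13^2 + b23^2 = 1 (so R^-1 = ~R). Expanding the columns R e_j ~R gives tr M = 4a^2 - 1 and, from the antisymmetric part, M21 - M12 = -4a*b12, M13 - M31 = 4a*b13, M32 - M23 = -4a*b23.
Here tr M = \frac{287}{289}, so a^2 = (1 + tr M)/4 = \frac{144}{289} and a = ±\frac{12}{17}. Taking a = \frac{12}{17}: M21 - M12 = -\frac{432}{289}, M13 - M31 = \frac{1536}{1445}, M32 - M23 = -\frac{1152}{1445}, giving b12 = \frac{9}{17}, b13 = \frac{32}{85}, b23 = \frac{24}{85}, i.e. R = \frac{12}{17} + \frac{9}{17} e_{1} e_{2} + \frac{32}{85} e_{1} e_{3} + \frac{24}{85} e_{2} e_{3}.
Its e_{1} e_{3} coefficient is already positive.
Answer: \frac{12}{17} + \frac{9}{17} e_{1} e_{2} + \frac{32}{85} e_{1} e_{3} + \frac{24}{85} e_{2} e_{3}. Sheet selection: the two-to-one cover makes ±R indistinguishable at the matrix level (trace \frac{287}{289}), so uniqueness comes from the required sign on e_{1} e_{3}.


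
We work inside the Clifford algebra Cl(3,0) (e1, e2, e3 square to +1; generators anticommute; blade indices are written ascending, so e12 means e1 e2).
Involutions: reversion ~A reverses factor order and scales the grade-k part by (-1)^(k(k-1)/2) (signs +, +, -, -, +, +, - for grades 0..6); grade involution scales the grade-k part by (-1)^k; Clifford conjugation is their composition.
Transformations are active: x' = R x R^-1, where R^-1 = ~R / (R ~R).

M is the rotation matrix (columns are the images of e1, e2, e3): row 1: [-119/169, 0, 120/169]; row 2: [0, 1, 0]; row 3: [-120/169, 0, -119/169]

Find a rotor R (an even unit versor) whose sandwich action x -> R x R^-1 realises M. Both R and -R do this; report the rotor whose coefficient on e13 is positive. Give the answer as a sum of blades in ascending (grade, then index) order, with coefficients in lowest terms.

Method: write R = a + b12*e12 + b13*e13 + b23*e23 with a^2 + b12^2 + b13^2 + b23^2 = 1 (so R^-1 = ~R). Expanding the columns R e_j ~R gives tr M = 4a^2 - 1 and, from the antisymmetric part, M21 - M12 = -4a*b12, M13 - M31 = 4a*b13, M32 - M23 = -4a*b23.
Here tr M = -69/169, so a^2 = (1 + tr M)/4 = 25/169 and a = ±5/13. Taking a = 5/13: M21 - M12 = 0, M13 - M31 = 240/169, M32 - M23 = 0, giving b12 = 0, b13 = 12/13, b23 = 0, i.e. R = 5/13 + 12/13*e13.
Its e13 coefficient is already positive.
Answer: 5/13 + 12/13*e13. Why the constraint matters: R and -R act identically through the sandwich — M has trace -69/169 either way — so only the sign condition on e13 picks one of the two preimages.


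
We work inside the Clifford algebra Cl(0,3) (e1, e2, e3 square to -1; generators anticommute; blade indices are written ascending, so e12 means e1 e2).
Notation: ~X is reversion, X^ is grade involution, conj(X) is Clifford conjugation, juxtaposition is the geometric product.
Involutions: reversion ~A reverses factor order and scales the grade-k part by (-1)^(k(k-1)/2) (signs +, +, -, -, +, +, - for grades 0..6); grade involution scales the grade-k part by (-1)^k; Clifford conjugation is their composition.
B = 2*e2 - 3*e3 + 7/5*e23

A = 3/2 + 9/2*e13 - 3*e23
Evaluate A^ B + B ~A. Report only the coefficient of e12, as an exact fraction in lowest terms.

first term: 21/5 + 27/2*e1 - 6*e2 - 21/2*e3 + 63/10*e12 + 21/10*e23 - 9*e123
second term: -21/5 + 27/2*e1 - 6*e2 - 21/2*e3 + 63/10*e12 + 21/10*e23 + 9*e123
Answer: 63/5


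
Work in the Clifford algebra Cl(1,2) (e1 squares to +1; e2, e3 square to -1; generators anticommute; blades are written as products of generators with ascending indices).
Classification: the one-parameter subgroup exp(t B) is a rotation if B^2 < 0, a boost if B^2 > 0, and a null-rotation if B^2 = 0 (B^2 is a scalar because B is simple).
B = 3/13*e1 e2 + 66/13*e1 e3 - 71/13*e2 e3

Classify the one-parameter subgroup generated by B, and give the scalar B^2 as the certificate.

B^2 term by term: the squares give (3/13)^2*(e1 e2)^2 + (66/13)^2*(e1 e3)^2 + (-71/13)^2*(e2 e3)^2 = 9/169*(+1) + 4356/169*(+1) + 5041/169*(-1) = -4 (each basis 2-blade squares to minus the product of its generators' squares); cross terms between blades sharing an index anticommute and cancel. So B^2 = -4.
Answer: rotation, certificate B^2 = -4. Check the certificate: B^2 = -4, and that sign is decisive whatever form B takes.


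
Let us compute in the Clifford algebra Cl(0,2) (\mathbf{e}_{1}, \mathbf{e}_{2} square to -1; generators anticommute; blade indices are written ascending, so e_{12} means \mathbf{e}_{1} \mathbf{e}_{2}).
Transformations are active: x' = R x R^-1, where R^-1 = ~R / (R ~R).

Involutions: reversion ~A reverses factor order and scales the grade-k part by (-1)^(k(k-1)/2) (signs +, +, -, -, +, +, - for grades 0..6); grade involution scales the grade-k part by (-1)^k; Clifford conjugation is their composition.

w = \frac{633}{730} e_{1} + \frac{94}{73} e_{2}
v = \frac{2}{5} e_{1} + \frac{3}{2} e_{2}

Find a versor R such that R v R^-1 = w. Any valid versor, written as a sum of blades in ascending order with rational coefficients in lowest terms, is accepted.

Equal squares first: v^2 = w^2 = -\frac{241}{100}. Then v + w = \frac{185}{146} e_{1} + \frac{407}{146} e_{2} is a versor taking v to w, provided it is invertible.
Answer: \frac{185}{146} e_{1} + \frac{407}{146} e_{2}


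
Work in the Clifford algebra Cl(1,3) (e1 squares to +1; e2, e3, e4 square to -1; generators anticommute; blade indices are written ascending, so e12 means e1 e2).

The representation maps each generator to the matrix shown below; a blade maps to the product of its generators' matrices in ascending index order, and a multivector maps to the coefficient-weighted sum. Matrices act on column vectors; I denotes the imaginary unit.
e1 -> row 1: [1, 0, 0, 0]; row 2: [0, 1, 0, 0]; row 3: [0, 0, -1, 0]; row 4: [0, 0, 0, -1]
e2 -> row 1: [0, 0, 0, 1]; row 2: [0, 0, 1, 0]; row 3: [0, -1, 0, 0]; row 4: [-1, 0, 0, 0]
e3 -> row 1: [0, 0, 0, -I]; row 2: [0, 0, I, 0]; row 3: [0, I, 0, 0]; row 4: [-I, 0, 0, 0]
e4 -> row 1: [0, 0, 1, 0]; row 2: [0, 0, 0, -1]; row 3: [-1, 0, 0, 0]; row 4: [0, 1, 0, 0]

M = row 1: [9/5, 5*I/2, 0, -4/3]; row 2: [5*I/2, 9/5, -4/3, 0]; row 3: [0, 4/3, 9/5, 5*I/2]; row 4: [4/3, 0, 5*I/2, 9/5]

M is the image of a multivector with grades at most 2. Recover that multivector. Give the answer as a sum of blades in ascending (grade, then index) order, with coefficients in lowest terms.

Method: the blade images are trace-orthogonal — tr(rho(e_A) rho(e_B)^-1) = 4 if A = B and 0 otherwise — and rho(e_A)^-1 = (e_A)^2 * rho(e_A) with (e_A)^2 = +1 or -1, so the coefficient of e_A in the preimage is (e_A)^2 * tr(M rho(e_A))/4.
Nonzero projections over blades of grade <= 2: 1: (1)^2 = +1, tr(M 1) = 36/5, coefficient 9/5; e2: (e2)^2 = -1, tr(M rho(e2)) = 16/3, coefficient -4/3; e34: (e34)^2 = -1, tr(M rho(e34)) = 10, coefficient -5/2. Every other blade of grade <= 2 projects to 0.
Answer: 9/5 - 4/3*e2 - 5/2*e34


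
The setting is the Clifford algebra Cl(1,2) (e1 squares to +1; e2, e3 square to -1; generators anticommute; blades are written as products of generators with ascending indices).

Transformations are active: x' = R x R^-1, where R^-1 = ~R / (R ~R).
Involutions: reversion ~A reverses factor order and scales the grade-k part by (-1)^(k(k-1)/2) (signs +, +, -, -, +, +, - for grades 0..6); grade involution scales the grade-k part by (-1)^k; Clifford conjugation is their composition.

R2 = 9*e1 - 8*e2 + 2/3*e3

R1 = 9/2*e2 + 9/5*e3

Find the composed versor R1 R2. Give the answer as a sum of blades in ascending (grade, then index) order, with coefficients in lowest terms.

Distribute over the terms of R1 (each basis-blade product reordered to ascending indices, repeated generators contracted through their squares):
(9/2*e2) R2 = 36 - 81/2*e1 e2 + 3*e2 e3
(9/5*e3) R2 = -6/5 - 81/5*e1 e3 + 72/5*e2 e3
Summing the partial products and collecting blades:
Answer: 174/5 - 81/2*e1 e2 - 81/5*e1 e3 + 87/5*e2 e3


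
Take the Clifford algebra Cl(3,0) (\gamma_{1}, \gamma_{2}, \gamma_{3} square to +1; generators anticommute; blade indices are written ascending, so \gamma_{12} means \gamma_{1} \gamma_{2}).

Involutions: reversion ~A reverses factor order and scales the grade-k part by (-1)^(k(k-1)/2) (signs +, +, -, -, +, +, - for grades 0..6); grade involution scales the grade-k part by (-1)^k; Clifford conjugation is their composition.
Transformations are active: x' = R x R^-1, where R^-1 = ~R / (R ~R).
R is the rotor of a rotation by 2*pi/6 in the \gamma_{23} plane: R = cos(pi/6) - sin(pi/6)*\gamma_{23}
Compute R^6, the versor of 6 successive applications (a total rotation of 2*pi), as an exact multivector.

Half-angle bookkeeping: 6 applications in \gamma_{23} add up to rotor phase 6*pi/6 = \pi, so R^6 = cos(\pi) - sin(\pi)*\gamma_{23}.
cos(\pi) = -1 and sin(\pi) = 0, so R^6 = -1. The total rotation 2*pi is 1 full turn, so every vector returns to itself, yet the rotor is -1, on the OTHER sheet of the double cover (an odd number of 2*pi turns).
Answer: -1


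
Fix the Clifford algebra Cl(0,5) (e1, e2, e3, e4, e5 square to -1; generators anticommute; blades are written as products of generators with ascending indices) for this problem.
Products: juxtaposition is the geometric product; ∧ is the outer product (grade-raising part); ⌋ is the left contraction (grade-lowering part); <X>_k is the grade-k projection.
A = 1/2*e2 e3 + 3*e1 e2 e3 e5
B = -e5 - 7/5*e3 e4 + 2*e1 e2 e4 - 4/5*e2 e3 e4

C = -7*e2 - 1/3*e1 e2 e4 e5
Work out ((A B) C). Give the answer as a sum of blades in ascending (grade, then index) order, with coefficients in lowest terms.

step 1: 2/5*e4 + 7/10*e2 e4 + 3*e1 e2 e3 + e1 e3 e4 - 12/5*e1 e4 e5 - 1/2*e2 e3 e5 + 6*e3 e4 e5 + 21/5*e1 e2 e4 e5
step 2: -7/5 + 4/5*e2 - 49/10*e4 - 21*e1 e3 + 7/30*e1 e5 + 14/5*e2 e4 - 7/2*e3 e5 + 2*e1 e2 e3 + 2/15*e1 e2 e5 + 1/6*e1 e3 e4 + 147/5*e1 e4 e5 - 1/3*e2 e3 e5 + e3 e4 e5 - 7*e1 e2 e3 e4 + 84/5*e1 e2 e4 e5 + 42*e2 e3 e4 e5
Answer: -7/5 + 4/5*e2 - 49/10*e4 - 21*e1 e3 + 7/30*e1 e5 + 14/5*e2 e4 - 7/2*e3 e5 + 2*e1 e2 e3 + 2/15*e1 e2 e5 + 1/6*e1 e3 e4 + 147/5*e1 e4 e5 - 1/3*e2 e3 e5 + e3 e4 e5 - 7*e1 e2 e3 e4 + 84/5*e1 e2 e4 e5 + 42*e2 e3 e4 e5


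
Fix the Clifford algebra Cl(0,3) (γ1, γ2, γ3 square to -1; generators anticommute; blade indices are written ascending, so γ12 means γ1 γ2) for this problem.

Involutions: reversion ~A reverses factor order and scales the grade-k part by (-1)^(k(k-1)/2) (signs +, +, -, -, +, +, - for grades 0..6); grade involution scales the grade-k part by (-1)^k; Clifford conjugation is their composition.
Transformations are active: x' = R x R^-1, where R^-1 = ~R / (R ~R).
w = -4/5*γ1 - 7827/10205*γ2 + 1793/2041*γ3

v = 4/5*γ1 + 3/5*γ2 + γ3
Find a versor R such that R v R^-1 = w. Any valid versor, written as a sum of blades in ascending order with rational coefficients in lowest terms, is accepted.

Reasoning: v^2 = w^2 = -2 since conjugation preserves the quadratic form; R = v + w = -1704/10205*γ2 + 3834/2041*γ3 is then valid when invertible, keeping its own part and reversing (v - w)/2.
Answer: -1704/10205*γ2 + 3834/2041*γ3


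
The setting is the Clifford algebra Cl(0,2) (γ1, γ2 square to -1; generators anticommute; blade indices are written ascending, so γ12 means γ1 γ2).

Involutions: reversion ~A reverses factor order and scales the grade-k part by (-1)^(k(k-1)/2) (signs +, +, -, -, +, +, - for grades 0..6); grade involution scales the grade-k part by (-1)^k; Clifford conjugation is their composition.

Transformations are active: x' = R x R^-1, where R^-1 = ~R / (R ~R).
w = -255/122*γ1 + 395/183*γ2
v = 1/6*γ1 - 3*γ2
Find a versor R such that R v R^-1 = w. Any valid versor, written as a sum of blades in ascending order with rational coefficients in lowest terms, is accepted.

A norm check does it: q(v) = q(w) = -325/36, hence R = v + w = -352/183*γ1 - 154/183*γ2 realises the map — parallel part kept, (v - w)/2 negated, v carried to w.
Answer: -352/183*γ1 - 154/183*γ2


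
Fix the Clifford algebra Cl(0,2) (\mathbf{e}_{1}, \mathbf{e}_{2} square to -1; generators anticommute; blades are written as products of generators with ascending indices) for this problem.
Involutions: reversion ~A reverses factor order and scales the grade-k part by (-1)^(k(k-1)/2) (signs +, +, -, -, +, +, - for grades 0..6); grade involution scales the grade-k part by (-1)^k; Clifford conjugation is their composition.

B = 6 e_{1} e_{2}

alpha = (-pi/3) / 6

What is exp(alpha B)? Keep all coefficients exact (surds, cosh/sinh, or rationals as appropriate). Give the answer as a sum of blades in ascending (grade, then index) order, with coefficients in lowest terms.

B^2 = (6)^2*(e_{1} e_{2})^2 = 36*(-1) = -36 (a basis 2-blade squares to minus the product of its generators' squares).
B^2 = -36 — circular case — the even/odd split gives cos and sin: l = 6, alpha*l = - \frac{\pi}{3}, so exp(alpha B) = cos(- \frac{\pi}{3}) + (sin(- \frac{\pi}{3})/6)*B = \frac{1}{2} + (- \frac{\sqrt{3}}{12})*B.
Answer: \frac{1}{2} - \frac{\sqrt{3}}{2} e_{1} e_{2}


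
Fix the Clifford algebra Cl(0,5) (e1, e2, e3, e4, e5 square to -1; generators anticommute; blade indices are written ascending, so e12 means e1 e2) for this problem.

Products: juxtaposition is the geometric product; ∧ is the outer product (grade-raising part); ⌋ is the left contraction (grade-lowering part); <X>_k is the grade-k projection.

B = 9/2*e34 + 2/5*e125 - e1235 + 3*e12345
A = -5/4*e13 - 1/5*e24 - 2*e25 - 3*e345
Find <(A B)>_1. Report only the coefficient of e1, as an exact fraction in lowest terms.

step 1: 4/5*e1 + 27/2*e5 - 9*e12 + 2*e13 + 45/8*e14 - 9/10*e23 + 5/4*e25 + 3*e124 + 6*e134 - 3/5*e135 - 2/25*e145 + 1/2*e235 - 15/4*e245 + 6/5*e1234 - 1/5*e1345 - 9*e2345
step 2: 4/5*e1 + 27/2*e5
Answer: 4/5


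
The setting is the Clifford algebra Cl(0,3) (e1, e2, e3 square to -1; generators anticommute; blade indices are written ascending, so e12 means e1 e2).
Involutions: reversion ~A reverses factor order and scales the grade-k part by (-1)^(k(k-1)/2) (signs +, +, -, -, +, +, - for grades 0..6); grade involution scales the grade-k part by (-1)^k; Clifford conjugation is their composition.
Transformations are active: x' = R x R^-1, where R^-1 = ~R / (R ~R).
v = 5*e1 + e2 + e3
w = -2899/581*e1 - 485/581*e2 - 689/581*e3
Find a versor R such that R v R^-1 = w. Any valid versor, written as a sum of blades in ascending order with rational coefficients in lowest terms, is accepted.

Construction: equal norms (both -27) license R = v + w = 6/581*e1 + 96/581*e2 - 108/581*e3 — nothing changes along that direction, while (v - w)/2 changes sign, so v maps onto w.
Answer: 6/581*e1 + 96/581*e2 - 108/581*e3


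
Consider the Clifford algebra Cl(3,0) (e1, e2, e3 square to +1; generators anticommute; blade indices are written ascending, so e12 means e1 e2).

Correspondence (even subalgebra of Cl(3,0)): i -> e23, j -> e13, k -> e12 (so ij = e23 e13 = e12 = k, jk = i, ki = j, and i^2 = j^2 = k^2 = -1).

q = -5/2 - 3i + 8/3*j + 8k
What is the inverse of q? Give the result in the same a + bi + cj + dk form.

In blades: q = -5/2 + 8*e12 + 8/3*e13 - 3*e23.
With qbar = -5/2 - 8*e12 - 8/3*e13 + 3*e23 (scalar fixed, mapped units negated), q qbar = 3109/36 (the sum of squared coefficients), so q^-1 = qbar / (3109/36) = -90/3109 - 288/3109*e12 - 96/3109*e13 + 108/3109*e23; translating back:
Answer: -90/3109 + 108/3109*i - 96/3109*j - 288/3109*k


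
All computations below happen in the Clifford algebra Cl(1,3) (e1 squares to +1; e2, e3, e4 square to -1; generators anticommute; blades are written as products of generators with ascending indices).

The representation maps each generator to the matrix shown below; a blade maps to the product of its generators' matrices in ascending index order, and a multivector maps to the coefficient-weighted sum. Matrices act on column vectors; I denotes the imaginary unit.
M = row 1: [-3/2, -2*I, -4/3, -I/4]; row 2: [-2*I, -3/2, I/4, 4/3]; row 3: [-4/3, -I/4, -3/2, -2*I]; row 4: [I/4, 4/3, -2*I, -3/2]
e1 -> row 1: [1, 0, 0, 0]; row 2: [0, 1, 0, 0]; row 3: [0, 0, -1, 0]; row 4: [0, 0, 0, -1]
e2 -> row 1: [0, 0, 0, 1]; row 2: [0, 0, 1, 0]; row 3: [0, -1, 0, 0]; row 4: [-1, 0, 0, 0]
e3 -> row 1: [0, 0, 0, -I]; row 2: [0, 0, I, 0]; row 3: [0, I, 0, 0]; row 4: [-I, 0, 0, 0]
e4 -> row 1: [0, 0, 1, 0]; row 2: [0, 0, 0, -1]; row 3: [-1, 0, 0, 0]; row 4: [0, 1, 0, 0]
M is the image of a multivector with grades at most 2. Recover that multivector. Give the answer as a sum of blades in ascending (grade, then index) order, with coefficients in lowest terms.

Method: the blade images are trace-orthogonal — tr(rho(e_A) rho(e_B)^-1) = 4 if A = B and 0 otherwise — and rho(e_A)^-1 = (e_A)^2 * rho(e_A) with (e_A)^2 = +1 or -1, so the coefficient of e_A in the preimage is (e_A)^2 * tr(M rho(e_A))/4.
Nonzero projections over blades of grade <= 2: 1: (1)^2 = +1, tr(M 1) = -6, coefficient -3/2; e1 e3: (e1 e3)^2 = +1, tr(M rho(e1 e3)) = 1, coefficient 1/4; e1 e4: (e1 e4)^2 = +1, tr(M rho(e1 e4)) = -16/3, coefficient -4/3; e3 e4: (e3 e4)^2 = -1, tr(M rho(e3 e4)) = -8, coefficient 2. Every other blade of grade <= 2 projects to 0.
Answer: -3/2 + 1/4*e1 e3 - 4/3*e1 e4 + 2*e3 e4


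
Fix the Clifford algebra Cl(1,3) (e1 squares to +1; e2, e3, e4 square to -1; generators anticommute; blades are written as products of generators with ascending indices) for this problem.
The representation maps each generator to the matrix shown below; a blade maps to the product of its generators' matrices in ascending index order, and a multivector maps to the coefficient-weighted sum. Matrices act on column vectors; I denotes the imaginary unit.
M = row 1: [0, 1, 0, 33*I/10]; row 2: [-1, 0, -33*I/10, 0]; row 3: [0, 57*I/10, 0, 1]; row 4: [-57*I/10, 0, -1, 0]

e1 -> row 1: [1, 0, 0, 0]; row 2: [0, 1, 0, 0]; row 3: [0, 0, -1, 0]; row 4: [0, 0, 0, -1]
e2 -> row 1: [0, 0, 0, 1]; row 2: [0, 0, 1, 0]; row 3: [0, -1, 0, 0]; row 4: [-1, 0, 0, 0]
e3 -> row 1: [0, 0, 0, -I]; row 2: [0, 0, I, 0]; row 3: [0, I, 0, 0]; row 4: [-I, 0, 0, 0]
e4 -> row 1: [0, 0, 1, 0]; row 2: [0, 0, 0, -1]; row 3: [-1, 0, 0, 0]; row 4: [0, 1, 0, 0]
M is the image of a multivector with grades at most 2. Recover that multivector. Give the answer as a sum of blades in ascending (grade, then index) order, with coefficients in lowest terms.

Method: the blade images are trace-orthogonal — tr(rho(e_A) rho(e_B)^-1) = 4 if A = B and 0 otherwise — and rho(e_A)^-1 = (e_A)^2 * rho(e_A) with (e_A)^2 = +1 or -1, so the coefficient of e_A in the preimage is (e_A)^2 * tr(M rho(e_A))/4.
Nonzero projections over blades of grade <= 2: e3: (e3)^2 = -1, tr(M rho(e3)) = -24/5, coefficient 6/5; e1 e3: (e1 e3)^2 = +1, tr(M rho(e1 e3)) = -18, coefficient -9/2; e2 e4: (e2 e4)^2 = -1, tr(M rho(e2 e4)) = -4, coefficient 1. Every other blade of grade <= 2 projects to 0.
Answer: 6/5*e3 - 9/2*e1 e3 + e2 e4


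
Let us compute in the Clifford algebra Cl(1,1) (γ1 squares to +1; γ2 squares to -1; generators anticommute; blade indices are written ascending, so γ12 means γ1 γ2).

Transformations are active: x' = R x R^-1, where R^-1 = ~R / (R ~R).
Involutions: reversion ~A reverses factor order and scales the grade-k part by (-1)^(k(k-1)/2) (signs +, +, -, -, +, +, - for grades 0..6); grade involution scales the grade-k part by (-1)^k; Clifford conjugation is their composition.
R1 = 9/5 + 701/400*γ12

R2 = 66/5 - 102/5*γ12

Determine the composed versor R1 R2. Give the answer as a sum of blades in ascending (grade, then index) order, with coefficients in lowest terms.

Distribute over the terms of R1 (each basis-blade product reordered to ascending indices, repeated generators contracted through their squares):
(9/5) R2 = 594/25 - 918/25*γ12
(701/400*γ12) R2 = -35751/1000 + 23133/1000*γ12
Summing the partial products and collecting blades:
Answer: -11991/1000 - 13587/1000*γ12


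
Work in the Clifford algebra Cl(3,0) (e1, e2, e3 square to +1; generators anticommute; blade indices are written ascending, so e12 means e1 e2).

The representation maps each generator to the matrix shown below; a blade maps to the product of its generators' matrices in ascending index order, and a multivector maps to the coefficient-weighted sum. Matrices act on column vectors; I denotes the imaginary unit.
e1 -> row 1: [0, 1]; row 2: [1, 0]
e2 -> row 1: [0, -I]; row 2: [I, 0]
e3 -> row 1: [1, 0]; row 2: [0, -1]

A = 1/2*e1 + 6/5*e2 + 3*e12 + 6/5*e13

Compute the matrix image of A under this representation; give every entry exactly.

Bivector images (products of the table entries): rho(e12) = rho(e1)rho(e2) = row 1: [I, 0]; row 2: [0, -I]; rho(e13) = rho(e1)rho(e3) = row 1: [0, -1]; row 2: [1, 0].
M = (1/2)*rho(e1) + (6/5)*rho(e2) + (3)*rho(e12) + (6/5)*rho(e13), summed entrywise:
Answer: row 1: [3*I, -7/10 - 6*I/5]; row 2: [17/10 + 6*I/5, -3*I]


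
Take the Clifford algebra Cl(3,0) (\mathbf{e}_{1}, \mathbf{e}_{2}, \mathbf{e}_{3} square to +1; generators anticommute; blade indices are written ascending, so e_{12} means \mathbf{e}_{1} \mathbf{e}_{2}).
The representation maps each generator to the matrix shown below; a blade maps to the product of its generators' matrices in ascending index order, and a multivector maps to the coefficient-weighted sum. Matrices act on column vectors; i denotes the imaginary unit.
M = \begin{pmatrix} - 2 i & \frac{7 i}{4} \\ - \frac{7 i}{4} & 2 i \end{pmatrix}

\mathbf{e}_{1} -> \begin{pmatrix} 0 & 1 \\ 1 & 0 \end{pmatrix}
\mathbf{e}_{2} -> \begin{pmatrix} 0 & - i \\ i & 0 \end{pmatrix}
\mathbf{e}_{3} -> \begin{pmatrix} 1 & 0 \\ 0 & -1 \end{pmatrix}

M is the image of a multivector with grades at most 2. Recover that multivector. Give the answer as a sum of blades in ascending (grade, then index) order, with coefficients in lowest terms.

Method: 1, rho(e_{1}), rho(e_{2}), rho(e_{3}) form a trace-orthogonal basis of the 2x2 complex matrices (tr(X Y) = 2 if X = Y, else 0), so M = m0*1 + m1*rho(e_{1}) + m2*rho(e_{2}) + m3*rho(e_{3}) with m0 = tr(M)/2 = 0, m1 = tr(M rho(e_{1}))/2 = 0, m2 = tr(M rho(e_{2}))/2 = - \frac{7}{4}, m3 = tr(M rho(e_{3}))/2 = - 2 i.
Multiplying table entries, the bivector images are rho(e_{12}) = i*rho(e_{3}), rho(e_{13}) = -i*rho(e_{2}), rho(e_{23}) = i*rho(e_{1}); with real blade coefficients the real parts of m0..m3 are the coefficients of 1, e_{1}, e_{2}, e_{3} and the imaginary parts give the bivectors (e_{23}: Im m1, e_{13}: -Im m2, e_{12}: Im m3).
Answer: -\frac{7}{4} e_{2} - 2 e_{12}


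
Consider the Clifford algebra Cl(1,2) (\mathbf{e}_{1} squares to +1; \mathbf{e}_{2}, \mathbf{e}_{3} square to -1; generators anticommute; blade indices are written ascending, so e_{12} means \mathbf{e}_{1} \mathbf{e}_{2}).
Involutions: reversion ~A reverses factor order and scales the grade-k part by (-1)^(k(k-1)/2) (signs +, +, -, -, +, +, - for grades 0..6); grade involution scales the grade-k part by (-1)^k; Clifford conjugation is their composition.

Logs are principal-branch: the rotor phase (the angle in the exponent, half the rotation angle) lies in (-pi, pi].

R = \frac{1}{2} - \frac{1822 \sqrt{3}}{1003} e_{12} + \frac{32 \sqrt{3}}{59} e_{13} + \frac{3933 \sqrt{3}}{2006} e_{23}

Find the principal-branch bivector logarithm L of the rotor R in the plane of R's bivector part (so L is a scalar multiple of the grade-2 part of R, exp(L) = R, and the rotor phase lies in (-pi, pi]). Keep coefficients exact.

The scalar part of R is \frac{1}{2}, which pins the rotor phase on the principal branch; dividing the bivector part by the sine of that phase recovers the unit plane, and L is the phase times that plane.
Concretely: cos(phase) = \frac{1}{2} gives phase = ±\frac{\pi}{3}, and since phase/sin(phase) is even the sign is immaterial: L = (phase/sin(phase)) * <R>_2 = (\frac{2 \sqrt{3} \pi}{9}) * <R>_2.
Answer: - \frac{3644 \pi}{3009} e_{12} + \frac{64 \pi}{177} e_{13} + \frac{1311 \pi}{1003} e_{23}


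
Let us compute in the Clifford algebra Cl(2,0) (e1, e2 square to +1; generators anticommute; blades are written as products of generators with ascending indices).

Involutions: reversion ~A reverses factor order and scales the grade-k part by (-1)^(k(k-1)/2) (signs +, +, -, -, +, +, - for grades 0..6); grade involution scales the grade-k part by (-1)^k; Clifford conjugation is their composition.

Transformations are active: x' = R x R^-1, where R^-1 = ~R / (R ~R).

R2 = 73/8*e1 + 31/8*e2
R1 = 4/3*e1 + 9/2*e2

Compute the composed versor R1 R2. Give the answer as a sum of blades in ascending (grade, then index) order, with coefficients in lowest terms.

Distribute over the terms of R1 (each basis-blade product reordered to ascending indices, repeated generators contracted through their squares):
(4/3*e1) R2 = 73/6 + 31/6*e1 e2
(9/2*e2) R2 = 279/16 - 657/16*e1 e2
Summing the partial products and collecting blades:
Answer: 1421/48 - 1723/48*e1 e2


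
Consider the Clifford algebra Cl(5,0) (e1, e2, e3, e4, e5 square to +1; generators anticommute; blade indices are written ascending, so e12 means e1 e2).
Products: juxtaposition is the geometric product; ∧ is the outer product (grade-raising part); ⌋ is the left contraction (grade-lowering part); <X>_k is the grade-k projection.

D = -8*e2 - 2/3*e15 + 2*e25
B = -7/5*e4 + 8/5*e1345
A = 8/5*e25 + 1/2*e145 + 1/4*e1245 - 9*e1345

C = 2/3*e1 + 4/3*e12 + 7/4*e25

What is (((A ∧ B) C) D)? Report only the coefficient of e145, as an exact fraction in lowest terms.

step 1: 56/25*e245
step 2: 98/25*e4 - 224/75*e145 - 112/75*e1245
step 3: 448/225*e4 - 224/75*e14 + 6832/225*e24 - 448/75*e124 + 364/25*e145 - 196/25*e245 + 1792/75*e1245
Answer: 364/25


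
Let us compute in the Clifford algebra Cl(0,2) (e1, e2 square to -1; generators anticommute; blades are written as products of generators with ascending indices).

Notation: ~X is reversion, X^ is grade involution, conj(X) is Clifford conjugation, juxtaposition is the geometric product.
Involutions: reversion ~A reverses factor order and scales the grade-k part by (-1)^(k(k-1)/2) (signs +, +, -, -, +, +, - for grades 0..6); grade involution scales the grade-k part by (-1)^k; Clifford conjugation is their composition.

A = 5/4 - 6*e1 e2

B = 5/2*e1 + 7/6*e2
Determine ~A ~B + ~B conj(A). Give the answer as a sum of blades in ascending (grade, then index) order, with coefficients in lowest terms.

first term: -31/8*e1 + 395/24*e2
second term: 81/8*e1 - 325/24*e2
Answer: 25/4*e1 + 35/12*e2


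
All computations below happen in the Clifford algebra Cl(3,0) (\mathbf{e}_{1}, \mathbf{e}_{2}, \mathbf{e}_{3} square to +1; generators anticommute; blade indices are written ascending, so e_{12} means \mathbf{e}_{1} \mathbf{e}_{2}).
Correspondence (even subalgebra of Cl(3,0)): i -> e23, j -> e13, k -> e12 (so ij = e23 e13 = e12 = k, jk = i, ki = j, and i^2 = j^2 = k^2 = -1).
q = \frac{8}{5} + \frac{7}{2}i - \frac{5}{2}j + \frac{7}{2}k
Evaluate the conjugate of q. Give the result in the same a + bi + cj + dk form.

In blades: q = \frac{8}{5} + \frac{7}{2} e_{12} - \frac{5}{2} e_{13} + \frac{7}{2} e_{23}.
Quaternion conjugation is reversion on the even subalgebra: the scalar is fixed and every grade-2 blade flips sign, giving \frac{8}{5} - \frac{7}{2} e_{12} + \frac{5}{2} e_{13} - \frac{7}{2} e_{23}; translating back:
Answer: \frac{8}{5} - \frac{7}{2}i + \frac{5}{2}j - \frac{7}{2}k


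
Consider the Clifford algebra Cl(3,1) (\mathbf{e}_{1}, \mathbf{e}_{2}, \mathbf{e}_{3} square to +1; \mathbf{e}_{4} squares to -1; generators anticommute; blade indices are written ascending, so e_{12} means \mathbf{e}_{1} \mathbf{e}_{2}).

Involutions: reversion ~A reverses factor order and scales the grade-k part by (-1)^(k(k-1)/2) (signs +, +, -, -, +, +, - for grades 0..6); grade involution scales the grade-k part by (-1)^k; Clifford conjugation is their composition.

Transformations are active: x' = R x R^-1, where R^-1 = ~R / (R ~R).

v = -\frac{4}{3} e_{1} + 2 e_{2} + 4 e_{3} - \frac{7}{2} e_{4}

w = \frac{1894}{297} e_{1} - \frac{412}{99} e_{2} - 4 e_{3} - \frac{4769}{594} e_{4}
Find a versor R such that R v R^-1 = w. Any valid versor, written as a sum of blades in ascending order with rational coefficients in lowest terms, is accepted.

A norm check does it: q(v) = q(w) = \frac{343}{36}, hence R = v + w = \frac{1498}{297} e_{1} - \frac{214}{99} e_{2} - \frac{3424}{297} e_{4} realises the map — parallel part kept, (v - w)/2 negated, v carried to w.
Answer: \frac{1498}{297} e_{1} - \frac{214}{99} e_{2} - \frac{3424}{297} e_{4}


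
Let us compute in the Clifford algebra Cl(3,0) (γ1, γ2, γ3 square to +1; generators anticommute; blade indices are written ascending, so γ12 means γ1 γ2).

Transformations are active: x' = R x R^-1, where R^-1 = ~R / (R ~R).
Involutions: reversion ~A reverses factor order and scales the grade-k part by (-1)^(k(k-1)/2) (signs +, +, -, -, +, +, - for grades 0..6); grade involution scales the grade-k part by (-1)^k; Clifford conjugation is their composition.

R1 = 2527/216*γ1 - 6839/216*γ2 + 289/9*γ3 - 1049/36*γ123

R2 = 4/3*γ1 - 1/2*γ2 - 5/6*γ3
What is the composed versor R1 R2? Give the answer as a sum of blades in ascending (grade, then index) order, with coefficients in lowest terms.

Distribute over the terms of R2 (each basis-blade product reordered to ascending indices, repeated generators contracted through their squares):
R1 (4/3*γ1) = 2527/162 + 6839/162*γ12 - 1156/27*γ13 - 1049/27*γ23
R1 (-1/2*γ2) = 6839/432 - 2527/432*γ12 - 1049/72*γ13 + 289/18*γ23
R1 (-5/6*γ3) = -1445/54 + 5245/216*γ12 - 12635/1296*γ13 + 34195/1296*γ23
Summing the partial products and collecting blades:
Answer: 6053/1296 + 78601/1296*γ12 - 87005/1296*γ13 + 4651/1296*γ23


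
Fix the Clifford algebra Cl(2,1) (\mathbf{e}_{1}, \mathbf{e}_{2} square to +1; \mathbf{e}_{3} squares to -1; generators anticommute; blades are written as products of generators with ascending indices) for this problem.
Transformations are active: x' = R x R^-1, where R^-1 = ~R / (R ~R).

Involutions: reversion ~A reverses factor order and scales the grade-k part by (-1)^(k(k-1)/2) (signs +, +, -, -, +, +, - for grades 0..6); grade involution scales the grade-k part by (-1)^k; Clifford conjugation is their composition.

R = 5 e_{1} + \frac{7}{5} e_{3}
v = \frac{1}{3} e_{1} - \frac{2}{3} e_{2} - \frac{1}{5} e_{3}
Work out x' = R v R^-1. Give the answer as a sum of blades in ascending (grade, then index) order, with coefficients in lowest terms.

~R = 5 e_{1} + \frac{7}{5} e_{3}, and R ~R = \frac{576}{25}, so R^-1 = ~R / (\frac{576}{25}).
R v = \frac{146}{75} - \frac{10}{3} e_{1} e_{2} - \frac{22}{15} e_{1} e_{3} + \frac{14}{15} e_{2} e_{3}
Answer: \frac{221}{432} e_{1} + \frac{2}{3} e_{2} + \frac{943}{2160} e_{3}


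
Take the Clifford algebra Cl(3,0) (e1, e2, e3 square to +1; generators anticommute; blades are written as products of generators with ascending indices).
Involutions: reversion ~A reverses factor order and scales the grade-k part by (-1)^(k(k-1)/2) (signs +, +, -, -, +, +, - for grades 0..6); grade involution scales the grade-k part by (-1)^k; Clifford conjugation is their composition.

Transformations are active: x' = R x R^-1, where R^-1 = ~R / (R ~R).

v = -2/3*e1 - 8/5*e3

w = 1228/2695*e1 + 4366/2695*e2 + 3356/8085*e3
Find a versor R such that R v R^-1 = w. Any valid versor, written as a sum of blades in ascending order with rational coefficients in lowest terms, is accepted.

Equal squares first: v^2 = w^2 = 676/225. Then v + w = -1706/8085*e1 + 4366/2695*e2 - 1916/1617*e3 is a versor taking v to w, provided it is invertible.
Answer: -1706/8085*e1 + 4366/2695*e2 - 1916/1617*e3


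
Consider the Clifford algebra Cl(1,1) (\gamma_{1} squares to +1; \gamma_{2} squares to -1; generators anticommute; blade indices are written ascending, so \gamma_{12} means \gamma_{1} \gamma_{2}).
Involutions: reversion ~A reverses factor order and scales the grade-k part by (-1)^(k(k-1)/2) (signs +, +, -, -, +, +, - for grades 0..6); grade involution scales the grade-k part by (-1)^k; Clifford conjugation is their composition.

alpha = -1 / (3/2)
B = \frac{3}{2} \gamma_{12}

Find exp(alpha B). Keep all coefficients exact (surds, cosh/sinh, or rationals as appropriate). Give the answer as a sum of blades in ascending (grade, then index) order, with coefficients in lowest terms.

B^2 = (\frac{3}{2})^2*(\gamma_{12})^2 = \frac{9}{4}*(+1) = \frac{9}{4} (a basis 2-blade squares to minus the product of its generators' squares).
B^2 = \frac{9}{4} — B^2 > 0, so the exponential closes hyperbolically: l = \frac{3}{2}, alpha*l = -1, so exp(alpha B) = cosh(-1) + (sinh(-1)/(\frac{3}{2}))*B = \cosh{\left(1 \right)} + (- \frac{2 \sinh{\left(1 \right)}}{3})*B.
Answer: \cosh{\left(1 \right)} - \sinh{\left(1 \right)} \gamma_{12}


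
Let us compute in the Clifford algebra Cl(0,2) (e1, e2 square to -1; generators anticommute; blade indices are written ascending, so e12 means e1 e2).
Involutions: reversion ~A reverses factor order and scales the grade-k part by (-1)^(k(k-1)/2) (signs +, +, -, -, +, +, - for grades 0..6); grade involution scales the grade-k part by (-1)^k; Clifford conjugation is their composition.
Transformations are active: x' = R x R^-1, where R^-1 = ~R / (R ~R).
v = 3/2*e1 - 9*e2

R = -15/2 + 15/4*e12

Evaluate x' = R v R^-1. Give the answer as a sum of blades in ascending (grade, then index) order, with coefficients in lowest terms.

~R = -15/2 - 15/4*e12, and R ~R = 1125/16, so R^-1 = ~R / (1125/16).
R v = 45/2*e1 + 585/8*e2
Answer: -63/10*e1 - 33/5*e2


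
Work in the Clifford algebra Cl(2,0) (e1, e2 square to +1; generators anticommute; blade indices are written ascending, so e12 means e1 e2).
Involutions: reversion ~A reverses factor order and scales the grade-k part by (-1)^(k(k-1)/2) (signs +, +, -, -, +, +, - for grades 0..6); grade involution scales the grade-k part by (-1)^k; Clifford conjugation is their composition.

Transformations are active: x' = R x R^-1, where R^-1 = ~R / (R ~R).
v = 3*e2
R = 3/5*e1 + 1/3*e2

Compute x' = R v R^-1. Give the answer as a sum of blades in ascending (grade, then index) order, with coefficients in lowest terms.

~R = 3/5*e1 + 1/3*e2, and R ~R = 106/225, so R^-1 = ~R / (106/225).
R v = 1 + 9/5*e12
Answer: 135/53*e1 - 84/53*e2


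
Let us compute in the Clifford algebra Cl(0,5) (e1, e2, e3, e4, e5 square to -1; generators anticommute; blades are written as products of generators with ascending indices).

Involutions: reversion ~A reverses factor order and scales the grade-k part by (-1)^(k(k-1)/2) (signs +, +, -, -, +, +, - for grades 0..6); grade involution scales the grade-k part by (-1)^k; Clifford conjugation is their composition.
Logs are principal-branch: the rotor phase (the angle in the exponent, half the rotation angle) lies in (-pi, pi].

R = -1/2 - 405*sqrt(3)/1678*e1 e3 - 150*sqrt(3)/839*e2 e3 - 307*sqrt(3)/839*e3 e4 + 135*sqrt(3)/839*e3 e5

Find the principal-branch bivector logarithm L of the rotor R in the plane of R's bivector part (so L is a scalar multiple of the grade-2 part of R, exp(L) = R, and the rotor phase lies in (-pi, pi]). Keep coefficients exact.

The scalar part of R is -1/2, and that scalar determines the rotor phase on the principal branch; recovering the unit plane as bivector-part over sine of the phase gives L = phase * plane.
Concretely: cos(phase) = -1/2 gives phase = ±2*pi/3, and since phase/sin(phase) is even the sign is immaterial: L = (phase/sin(phase)) * <R>_2 = (4*sqrt(3)*pi/9) * <R>_2.
Answer: -270*pi/839*e1 e3 - 200*pi/839*e2 e3 - 1228*pi/2517*e3 e4 + 180*pi/839*e3 e5


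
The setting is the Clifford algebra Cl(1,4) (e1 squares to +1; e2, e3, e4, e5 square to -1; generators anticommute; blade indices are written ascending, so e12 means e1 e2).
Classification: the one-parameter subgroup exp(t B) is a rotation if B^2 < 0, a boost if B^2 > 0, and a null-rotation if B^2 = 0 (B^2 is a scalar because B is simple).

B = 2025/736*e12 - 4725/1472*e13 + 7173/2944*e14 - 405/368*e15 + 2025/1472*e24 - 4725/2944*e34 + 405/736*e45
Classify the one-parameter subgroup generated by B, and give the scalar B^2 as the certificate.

B^2 term by term: the squares give (2025/736)^2*(e12)^2 + (-4725/1472)^2*(e13)^2 + (7173/2944)^2*(e14)^2 + (-405/368)^2*(e15)^2 + (2025/1472)^2*(e24)^2 + (-4725/2944)^2*(e34)^2 + (405/736)^2*(e45)^2 = 4100625/541696*(+1) + 22325625/2166784*(+1) + 51451929/8667136*(+1) + 164025/135424*(+1) + 4100625/2166784*(-1) + 22325625/8667136*(-1) + 164025/541696*(-1) = 81/4 (each basis 2-blade squares to minus the product of its generators' squares); cross terms between blades sharing an index anticommute and cancel; the commuting (index-disjoint) pairs give grade-4 terms 2*c*c'*(blade product), which cancel blade by blade — e1234: -9568125/1083392 + 9568125/1083392 = 0; e1245: 820125/270848 - 820125/270848 = 0; e1345: -1913625/541696 + 1913625/541696 = 0 — confirming B is simple. So B^2 = 81/4.
Answer: boost, certificate B^2 = 81/4. Why this suffices: the scalar 81/4 survives any versor conjugation, so its sign alone determines the class however B is presented.


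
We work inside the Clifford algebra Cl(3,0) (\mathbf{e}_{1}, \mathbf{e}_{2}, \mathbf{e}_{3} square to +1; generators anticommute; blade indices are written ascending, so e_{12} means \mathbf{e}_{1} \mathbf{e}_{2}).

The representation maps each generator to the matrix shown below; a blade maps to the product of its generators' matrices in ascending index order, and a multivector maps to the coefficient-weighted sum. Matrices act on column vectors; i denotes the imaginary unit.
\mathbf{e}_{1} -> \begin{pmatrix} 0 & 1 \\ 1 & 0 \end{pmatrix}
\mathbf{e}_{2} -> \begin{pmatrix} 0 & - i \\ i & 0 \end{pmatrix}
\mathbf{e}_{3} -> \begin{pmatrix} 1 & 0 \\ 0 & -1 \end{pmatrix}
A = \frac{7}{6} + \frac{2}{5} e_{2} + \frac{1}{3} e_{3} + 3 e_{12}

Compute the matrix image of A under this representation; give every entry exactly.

Bivector images (products of the table entries): rho(e_{12}) = rho(\mathbf{e}_{1})rho(\mathbf{e}_{2}) = \begin{pmatrix} i & 0 \\ 0 & - i \end{pmatrix}.
M = (\frac{7}{6})*1 + (\frac{2}{5})*rho(e_{2}) + (\frac{1}{3})*rho(e_{3}) + (3)*rho(e_{12}), summed entrywise (1 is the identity matrix):
Answer: \begin{pmatrix} \frac{3}{2} + 3 i & - \frac{2 i}{5} \\ \frac{2 i}{5} & \frac{5}{6} - 3 i \end{pmatrix}


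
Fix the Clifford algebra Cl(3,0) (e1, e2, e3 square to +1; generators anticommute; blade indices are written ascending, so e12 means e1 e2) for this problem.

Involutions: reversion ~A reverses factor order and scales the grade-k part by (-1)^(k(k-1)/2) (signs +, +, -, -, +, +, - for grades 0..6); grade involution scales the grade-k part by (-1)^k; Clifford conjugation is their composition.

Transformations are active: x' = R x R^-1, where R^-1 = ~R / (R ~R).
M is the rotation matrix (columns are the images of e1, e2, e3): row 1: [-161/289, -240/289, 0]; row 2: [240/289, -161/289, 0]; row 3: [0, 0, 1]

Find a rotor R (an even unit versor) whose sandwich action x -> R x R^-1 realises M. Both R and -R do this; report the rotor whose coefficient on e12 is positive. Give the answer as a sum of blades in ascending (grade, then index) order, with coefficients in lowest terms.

Method: write R = a + b12*e12 + b13*e13 + b23*e23 with a^2 + b12^2 + b13^2 + b23^2 = 1 (so R^-1 = ~R). Expanding the columns R e_j ~R gives tr M = 4a^2 - 1 and, from the antisymmetric part, M21 - M12 = -4a*b12, M13 - M31 = 4a*b13, M32 - M23 = -4a*b23.
Here tr M = -33/289, so a^2 = (1 + tr M)/4 = 64/289 and a = ±8/17. Taking a = 8/17: M21 - M12 = 480/289, M13 - M31 = 0, M32 - M23 = 0, giving b12 = -15/17, b13 = 0, b23 = 0, i.e. R = 8/17 - 15/17*e12.
Its e12 coefficient is negative, so report the other preimage -R.
Answer: -8/17 + 15/17*e12. Key observation: the double cover Spin(3) -> SO(3) sends R and -R to the same matrix (trace -33/289 here), so the stated sign of the e12 coefficient is what selects one sheet.
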